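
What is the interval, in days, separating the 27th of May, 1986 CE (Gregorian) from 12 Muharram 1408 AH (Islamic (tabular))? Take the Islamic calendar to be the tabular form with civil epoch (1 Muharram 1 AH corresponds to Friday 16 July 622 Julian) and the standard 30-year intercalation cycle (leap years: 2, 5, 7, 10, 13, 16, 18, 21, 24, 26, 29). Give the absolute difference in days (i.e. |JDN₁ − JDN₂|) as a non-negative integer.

467

First date → JDN 2446578; second date → JDN 2447045.
The interval is |2446578 − 2447045| = 467 days.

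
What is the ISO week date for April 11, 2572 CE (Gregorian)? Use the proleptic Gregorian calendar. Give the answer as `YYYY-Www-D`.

The weekday is Saturday (ISO weekday 6).
That Saturday belongs to ISO week 15 of ISO year 2572.

2572-W15-6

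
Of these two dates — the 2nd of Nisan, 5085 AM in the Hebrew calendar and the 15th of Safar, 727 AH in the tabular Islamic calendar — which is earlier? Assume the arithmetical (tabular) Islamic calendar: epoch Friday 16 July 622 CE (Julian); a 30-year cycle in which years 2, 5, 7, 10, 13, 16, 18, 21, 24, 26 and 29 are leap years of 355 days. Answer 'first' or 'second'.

The two dates have Julian Day Numbers 2205090 and 2205754 respectively.
Since 2205090 < 2205754, the first date comes first.

first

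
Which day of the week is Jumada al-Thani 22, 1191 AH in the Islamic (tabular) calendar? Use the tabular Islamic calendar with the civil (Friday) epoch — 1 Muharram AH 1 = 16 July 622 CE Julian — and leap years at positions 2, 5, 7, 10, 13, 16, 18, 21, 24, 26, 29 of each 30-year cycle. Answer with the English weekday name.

Monday

This is JDN 2370305 (28 July 1777 Gregorian).
JDN 2370305 mod 7 = 0, and JDN 0 was a Monday, so this is a Monday.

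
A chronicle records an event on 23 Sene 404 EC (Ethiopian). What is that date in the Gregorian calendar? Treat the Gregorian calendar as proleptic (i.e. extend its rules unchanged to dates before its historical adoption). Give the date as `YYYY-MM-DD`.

0412-06-18

Julian Day Number of the source date = 1871709.
Converting JDN 1871709 to the Gregorian calendar gives 18 June 412 CE.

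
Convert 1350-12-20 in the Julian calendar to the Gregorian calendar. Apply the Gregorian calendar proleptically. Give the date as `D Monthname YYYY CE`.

28 December 1350 CE

At this point the Julian calendar is 8 days behind the Gregorian.
20 December 1350 Julian + 8 days → 28 December 1350 Gregorian.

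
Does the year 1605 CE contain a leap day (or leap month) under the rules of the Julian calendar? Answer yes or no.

no

1605 mod 4 = 1, so it is a common year in the Julian calendar.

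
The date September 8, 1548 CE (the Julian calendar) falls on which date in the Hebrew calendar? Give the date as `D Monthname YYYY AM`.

6 Tishrei 5309 AM

The source date corresponds to 18 September 1548 in the proleptic Gregorian calendar (JDN 2286716).
That day falls on 6 Tishrei 5309 AM in the Hebrew calendar.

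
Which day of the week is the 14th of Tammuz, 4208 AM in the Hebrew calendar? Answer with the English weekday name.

Saturday

Equivalently 4 July 448 Gregorian, JDN 1884874.
1884874 ≡ 5 (mod 7); counting from Monday = 0 gives Saturday.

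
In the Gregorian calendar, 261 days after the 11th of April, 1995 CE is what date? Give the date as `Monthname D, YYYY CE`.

JDN of the 11th of April, 1995 CE = 2449819.
2449819 + 261 = 2450080.
JDN 2450080 in the Gregorian calendar is December 28, 1995 CE.

December 28, 1995 CE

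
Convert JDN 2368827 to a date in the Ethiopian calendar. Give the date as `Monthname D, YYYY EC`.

Hamle 6, 1765 EC

The Gregorian equivalent of JDN 2368827 is 11 July 1773.
In the Ethiopian calendar that day is Hamle 6, 1765 EC.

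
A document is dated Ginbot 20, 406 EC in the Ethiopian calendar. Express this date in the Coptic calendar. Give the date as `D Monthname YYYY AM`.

20 Pashons 130 AM

Julian Day Number of the source date = 1872406.
Converting JDN 1872406 to the Coptic calendar gives 20 Pashons 130 AM.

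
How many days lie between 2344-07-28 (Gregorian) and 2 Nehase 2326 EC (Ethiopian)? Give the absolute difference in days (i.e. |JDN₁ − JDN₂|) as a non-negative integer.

First date → JDN 2577397; second date → JDN 2573758.
The interval is |2577397 − 2573758| = 3639 days.

3639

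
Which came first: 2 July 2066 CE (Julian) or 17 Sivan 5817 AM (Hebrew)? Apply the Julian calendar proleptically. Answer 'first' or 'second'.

second

First date → JDN 2475847; second date → JDN 2472534.
JDN 2472534 < JDN 2475847, so the second date is earlier.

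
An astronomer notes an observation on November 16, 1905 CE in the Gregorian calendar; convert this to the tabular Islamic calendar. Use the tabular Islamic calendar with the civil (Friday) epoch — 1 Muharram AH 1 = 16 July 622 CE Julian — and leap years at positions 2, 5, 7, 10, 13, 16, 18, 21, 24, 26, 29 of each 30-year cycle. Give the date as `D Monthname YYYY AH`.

Both dates share Julian Day Number 2417166; in the tabular Islamic calendar that is 18 Ramadan 1323 AH.

18 Ramadan 1323 AH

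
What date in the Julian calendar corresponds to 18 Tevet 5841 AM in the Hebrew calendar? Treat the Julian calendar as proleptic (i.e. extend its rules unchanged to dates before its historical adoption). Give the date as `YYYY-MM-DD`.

Julian Day Number of the source date = 2481129.
Converting JDN 2481129 to the Julian calendar gives 17 December 2080 CE.

2080-12-17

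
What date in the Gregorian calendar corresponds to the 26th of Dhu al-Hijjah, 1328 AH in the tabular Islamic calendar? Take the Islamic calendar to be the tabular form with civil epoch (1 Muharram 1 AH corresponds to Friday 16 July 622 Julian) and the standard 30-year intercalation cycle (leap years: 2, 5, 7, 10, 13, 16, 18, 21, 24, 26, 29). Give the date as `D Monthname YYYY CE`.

Julian Day Number of the source date = 2419035.
Converting JDN 2419035 to the Gregorian calendar gives 29 December 1910 CE.

29 December 1910 CE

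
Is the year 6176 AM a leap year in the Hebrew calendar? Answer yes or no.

Hebrew year 6176 is year 1 of its 19-year Metonic cycle; leap years are at positions 3, 6, 8, 11, 14, 17, 19, so it is a common year (12 months).

no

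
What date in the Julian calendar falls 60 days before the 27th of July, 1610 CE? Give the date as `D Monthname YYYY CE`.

28 May 1610 CE

JDN of the 27th of July, 1610 CE = 2309318.
2309318 − 60 = 2309258.
JDN 2309258 in the Julian calendar is 28 May 1610 CE.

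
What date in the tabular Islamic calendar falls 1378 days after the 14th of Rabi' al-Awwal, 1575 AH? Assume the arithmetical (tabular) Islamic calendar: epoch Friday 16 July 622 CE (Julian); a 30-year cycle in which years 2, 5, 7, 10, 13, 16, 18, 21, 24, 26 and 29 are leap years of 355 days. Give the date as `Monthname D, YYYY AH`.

JDN of the 14th of Rabi' al-Awwal, 1575 AH = 2506285.
2506285 + 1378 = 2507663.
JDN 2507663 in the tabular Islamic calendar is Safar 3, 1579 AH.

Safar 3, 1579 AH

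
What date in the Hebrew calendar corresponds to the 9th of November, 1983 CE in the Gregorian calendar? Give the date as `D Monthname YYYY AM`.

3 Kislev 5744 AM

Both dates share Julian Day Number 2445648; in the Hebrew calendar that is 3 Kislev 5744 AM.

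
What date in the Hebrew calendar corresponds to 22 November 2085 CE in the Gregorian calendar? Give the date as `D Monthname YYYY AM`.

Both dates share Julian Day Number 2482917; in the Hebrew calendar that is 5 Kislev 5846 AM.

5 Kislev 5846 AM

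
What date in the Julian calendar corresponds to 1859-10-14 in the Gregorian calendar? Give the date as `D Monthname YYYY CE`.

2 October 1859 CE

At this point the Julian calendar is 12 days behind the Gregorian.
14 October 1859 Gregorian − 12 days → 2 October 1859 Julian.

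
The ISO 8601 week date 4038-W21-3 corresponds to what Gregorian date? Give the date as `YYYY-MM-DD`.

4038-05-26

ISO week 1 of 4038 is the week containing the first Thursday of 4038.
Week 21, day 3 (Wednesday) lands on 4038-05-26.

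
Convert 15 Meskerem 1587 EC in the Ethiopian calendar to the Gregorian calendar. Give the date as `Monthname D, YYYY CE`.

Both dates share Julian Day Number 2303521; in the Gregorian calendar that is 22 September 1594 CE.

September 22, 1594 CE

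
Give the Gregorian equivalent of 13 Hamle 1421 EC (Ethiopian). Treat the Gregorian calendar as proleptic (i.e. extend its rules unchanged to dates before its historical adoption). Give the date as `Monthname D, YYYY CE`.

July 16, 1429 CE

Julian Day Number of the source date = 2243188.
Converting JDN 2243188 to the Gregorian calendar gives 16 July 1429 CE.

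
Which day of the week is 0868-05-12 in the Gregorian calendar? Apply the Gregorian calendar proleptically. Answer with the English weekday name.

Saturday

Since JDN mod 7 = 5 (0 = Monday), the day is Saturday.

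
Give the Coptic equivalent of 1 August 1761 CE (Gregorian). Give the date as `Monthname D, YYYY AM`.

Both dates share Julian Day Number 2364465; in the Coptic calendar that is 27 Epip 1477 AM.

Epip 27, 1477 AM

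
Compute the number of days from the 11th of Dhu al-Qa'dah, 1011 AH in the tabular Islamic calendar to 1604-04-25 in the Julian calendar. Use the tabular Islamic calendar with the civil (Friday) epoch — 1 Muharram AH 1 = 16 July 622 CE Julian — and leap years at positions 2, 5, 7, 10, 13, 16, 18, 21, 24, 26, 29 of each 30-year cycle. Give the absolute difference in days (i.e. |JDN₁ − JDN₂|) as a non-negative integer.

379

First date → JDN 2306655; second date → JDN 2307034.
The interval is |2306655 − 2307034| = 379 days.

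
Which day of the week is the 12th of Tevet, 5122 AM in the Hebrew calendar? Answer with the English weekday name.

Friday

In the proleptic Gregorian calendar this is 18 December 1361 (JDN 2218507).
Since JDN mod 7 = 4 (0 = Monday), the day is Friday.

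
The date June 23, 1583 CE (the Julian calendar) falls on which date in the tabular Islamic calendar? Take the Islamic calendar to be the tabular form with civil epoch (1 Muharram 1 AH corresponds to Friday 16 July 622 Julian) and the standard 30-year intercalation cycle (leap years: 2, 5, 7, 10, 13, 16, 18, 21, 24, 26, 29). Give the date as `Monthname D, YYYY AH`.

Jumada al-Thani 12, 991 AH

The source date corresponds to 3 July 1583 in the Gregorian calendar (JDN 2299422).
That day falls on 12 Jumada al-Thani 991 AH in the tabular Islamic calendar.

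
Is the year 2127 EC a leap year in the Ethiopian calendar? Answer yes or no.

yes

2127 mod 4 = 3; in the Ethiopian calendar a year is leap when year mod 4 = 3, so it is a leap year.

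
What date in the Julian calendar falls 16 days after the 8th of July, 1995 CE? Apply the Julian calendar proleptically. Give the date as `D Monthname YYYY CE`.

The starting date is JDN 2449920; 2449920 + 16 = 2449936.
JDN 2449936 corresponds to 24 July 1995 CE.

24 July 1995 CE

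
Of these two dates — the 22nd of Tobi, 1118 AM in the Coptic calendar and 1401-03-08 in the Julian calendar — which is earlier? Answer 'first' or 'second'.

second

The two dates have Julian Day Numbers 2233155 and 2232840 respectively.
Since 2232840 < 2233155, the second date comes first.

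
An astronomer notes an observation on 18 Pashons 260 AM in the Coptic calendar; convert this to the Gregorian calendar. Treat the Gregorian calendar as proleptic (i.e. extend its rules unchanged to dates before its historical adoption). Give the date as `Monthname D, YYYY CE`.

Both dates share Julian Day Number 1919887; in the Gregorian calendar that is 15 May 544 CE.

May 15, 544 CE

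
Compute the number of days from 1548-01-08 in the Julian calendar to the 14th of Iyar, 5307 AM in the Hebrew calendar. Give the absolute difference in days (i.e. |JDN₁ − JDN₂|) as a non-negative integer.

JDN of the first date = 2286472.
JDN of the second date = 2286223.
|2286223 − 2286472| = 249.

249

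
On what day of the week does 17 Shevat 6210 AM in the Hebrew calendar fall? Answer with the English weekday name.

This is JDN 2615935 (31 January 2450 Gregorian).
Since JDN mod 7 = 0 (0 = Monday), the day is Monday.

Monday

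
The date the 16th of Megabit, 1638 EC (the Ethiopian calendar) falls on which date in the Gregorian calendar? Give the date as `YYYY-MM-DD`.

1646-03-22

Julian Day Number of the source date = 2322330.
Converting JDN 2322330 to the Gregorian calendar gives 22 March 1646 CE.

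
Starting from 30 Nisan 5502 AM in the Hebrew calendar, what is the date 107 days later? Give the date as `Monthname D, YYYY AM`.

Av 19, 5502 AM

JDN of 30 Nisan 5502 AM = 2357436.
2357436 + 107 = 2357543.
JDN 2357543 in the Hebrew calendar is Av 19, 5502 AM.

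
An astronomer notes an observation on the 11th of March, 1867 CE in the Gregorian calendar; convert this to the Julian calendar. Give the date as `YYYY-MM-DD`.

1867-02-27

For dates in this range the Gregorian date is 12 days ahead of the Julian.
11 March 1867 Gregorian − 12 days → 27 February 1867 Julian.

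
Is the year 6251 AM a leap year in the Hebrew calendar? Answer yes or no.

yes

Hebrew year 6251 is year 19 of its 19-year Metonic cycle; leap years are at positions 3, 6, 8, 11, 14, 17, 19, so it is a leap year (13 months).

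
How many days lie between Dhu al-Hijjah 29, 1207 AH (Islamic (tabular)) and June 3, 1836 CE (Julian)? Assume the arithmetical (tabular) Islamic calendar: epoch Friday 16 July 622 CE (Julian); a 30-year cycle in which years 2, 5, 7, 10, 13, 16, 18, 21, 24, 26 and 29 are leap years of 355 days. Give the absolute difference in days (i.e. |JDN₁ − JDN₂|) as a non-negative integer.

First date → JDN 2376159; second date → JDN 2391811.
The interval is |2376159 − 2391811| = 15652 days.

15652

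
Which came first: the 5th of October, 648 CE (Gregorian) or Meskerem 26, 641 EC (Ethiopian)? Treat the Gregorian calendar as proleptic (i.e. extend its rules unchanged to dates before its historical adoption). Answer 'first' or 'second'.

second

Converting both to JDN: 1958015 vs 1958006; the smaller is the second.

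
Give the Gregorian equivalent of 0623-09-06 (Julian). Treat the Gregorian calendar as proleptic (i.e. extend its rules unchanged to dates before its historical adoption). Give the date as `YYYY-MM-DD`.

0623-09-09

At this point the Julian calendar is 3 days behind the Gregorian.
6 September 623 Julian + 3 days → 9 September 623 Gregorian.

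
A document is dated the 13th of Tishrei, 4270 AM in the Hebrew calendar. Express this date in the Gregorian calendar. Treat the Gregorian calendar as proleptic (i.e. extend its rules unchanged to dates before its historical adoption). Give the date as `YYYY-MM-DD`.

Both dates share Julian Day Number 1907225; in the Gregorian calendar that is 14 September 509 CE.

0509-09-14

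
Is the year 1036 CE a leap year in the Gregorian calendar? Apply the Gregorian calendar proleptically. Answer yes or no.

yes

1036 is divisible by 4 and not by 100, so it is a leap year.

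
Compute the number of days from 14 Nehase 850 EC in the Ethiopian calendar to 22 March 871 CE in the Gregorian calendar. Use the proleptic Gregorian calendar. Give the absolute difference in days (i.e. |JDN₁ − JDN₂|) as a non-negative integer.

JDN of the first date = 2034661.
JDN of the second date = 2039267.
|2039267 − 2034661| = 4606.

4606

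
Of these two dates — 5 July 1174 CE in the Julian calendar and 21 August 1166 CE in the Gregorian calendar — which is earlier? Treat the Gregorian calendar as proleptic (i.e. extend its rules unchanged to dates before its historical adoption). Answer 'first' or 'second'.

second

The two dates have Julian Day Numbers 2150047 and 2147165 respectively.
Since 2147165 < 2150047, the second date comes first.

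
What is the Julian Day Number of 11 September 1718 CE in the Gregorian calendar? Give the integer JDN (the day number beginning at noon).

JDN 2451545 is 1 January 2000 CE (Gregorian); the target day is −102745 days from there, so JDN = 2348800.

2348800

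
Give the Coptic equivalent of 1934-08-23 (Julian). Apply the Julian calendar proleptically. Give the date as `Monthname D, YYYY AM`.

The source date corresponds to 5 September 1934 in the Gregorian calendar (JDN 2427686).
That day falls on 30 Mesori 1650 AM in the Coptic calendar.

Mesori 30, 1650 AM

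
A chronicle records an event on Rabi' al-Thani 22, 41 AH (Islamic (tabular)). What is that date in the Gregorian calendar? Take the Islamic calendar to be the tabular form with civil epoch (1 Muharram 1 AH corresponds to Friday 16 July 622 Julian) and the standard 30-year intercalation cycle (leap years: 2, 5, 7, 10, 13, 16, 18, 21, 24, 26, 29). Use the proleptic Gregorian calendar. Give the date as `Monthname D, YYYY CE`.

Both dates share Julian Day Number 1962725; in the Gregorian calendar that is 28 August 661 CE.

August 28, 661 CE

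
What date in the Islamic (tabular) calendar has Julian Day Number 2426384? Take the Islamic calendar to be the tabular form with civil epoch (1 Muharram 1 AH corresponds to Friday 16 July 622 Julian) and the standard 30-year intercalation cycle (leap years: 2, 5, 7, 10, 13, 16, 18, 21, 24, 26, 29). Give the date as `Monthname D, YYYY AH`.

The Gregorian equivalent of JDN 2426384 is 11 February 1931.
In the tabular Islamic calendar that day is Ramadan 23, 1349 AH.

Ramadan 23, 1349 AH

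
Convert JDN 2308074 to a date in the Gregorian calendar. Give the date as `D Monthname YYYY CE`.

11 March 1607 CE

Counting from JDN 2299161 = 15 Oct 1582 gives an offset of 8913 days.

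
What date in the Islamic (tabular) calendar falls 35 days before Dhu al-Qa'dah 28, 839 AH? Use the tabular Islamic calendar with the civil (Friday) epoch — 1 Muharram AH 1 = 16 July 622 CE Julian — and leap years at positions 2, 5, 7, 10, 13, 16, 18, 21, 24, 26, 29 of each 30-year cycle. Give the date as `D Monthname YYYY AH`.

The starting date is JDN 2245721; 2245721 − 35 = 2245686.
JDN 2245686 corresponds to 22 Shawwal 839 AH.

22 Shawwal 839 AH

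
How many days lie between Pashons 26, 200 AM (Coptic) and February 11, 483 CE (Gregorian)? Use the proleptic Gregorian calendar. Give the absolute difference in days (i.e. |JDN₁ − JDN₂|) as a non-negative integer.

JDN of the first date = 1897980.
JDN of the second date = 1897514.
|1897514 − 1897980| = 466.

466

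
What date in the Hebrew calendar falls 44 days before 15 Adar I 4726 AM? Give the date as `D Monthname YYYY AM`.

1 Shevat 4726 AM

The starting date is JDN 2073928; 2073928 − 44 = 2073884.
JDN 2073884 corresponds to 1 Shevat 4726 AM.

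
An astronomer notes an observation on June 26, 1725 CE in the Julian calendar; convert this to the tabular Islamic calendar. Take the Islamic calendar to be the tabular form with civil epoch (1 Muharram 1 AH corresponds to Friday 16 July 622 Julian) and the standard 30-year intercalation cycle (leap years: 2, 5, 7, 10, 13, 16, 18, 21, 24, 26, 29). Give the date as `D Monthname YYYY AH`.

Both dates share Julian Day Number 2351291; in the tabular Islamic calendar that is 25 Shawwal 1137 AH.

25 Shawwal 1137 AH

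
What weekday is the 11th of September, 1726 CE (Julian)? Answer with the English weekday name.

Sunday

Equivalently 22 September 1726 Gregorian, JDN 2351733.
Since JDN mod 7 = 6 (0 = Monday), the day is Sunday.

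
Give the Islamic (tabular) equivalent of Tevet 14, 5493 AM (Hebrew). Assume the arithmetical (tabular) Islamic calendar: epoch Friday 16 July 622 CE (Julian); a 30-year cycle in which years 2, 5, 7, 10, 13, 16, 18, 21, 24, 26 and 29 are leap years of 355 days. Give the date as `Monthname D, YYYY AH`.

Both dates share Julian Day Number 2354026; in the tabular Islamic calendar that is 15 Rajab 1145 AH.

Rajab 15, 1145 AH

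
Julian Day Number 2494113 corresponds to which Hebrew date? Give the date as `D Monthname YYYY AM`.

10 Av 5876 AM

The Gregorian equivalent of JDN 2494113 is 19 July 2116.
In the Hebrew calendar that day is 10 Av 5876 AM.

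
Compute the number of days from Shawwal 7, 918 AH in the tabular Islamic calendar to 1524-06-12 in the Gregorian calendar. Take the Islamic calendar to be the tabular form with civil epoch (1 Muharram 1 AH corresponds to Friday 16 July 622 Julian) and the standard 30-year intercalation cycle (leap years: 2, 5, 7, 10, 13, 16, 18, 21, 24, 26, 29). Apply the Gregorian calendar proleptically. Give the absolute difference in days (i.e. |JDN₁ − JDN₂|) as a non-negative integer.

4186

JDN of the first date = 2273666.
JDN of the second date = 2277852.
|2277852 − 2273666| = 4186.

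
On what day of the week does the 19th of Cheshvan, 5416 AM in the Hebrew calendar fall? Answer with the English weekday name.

Friday

In the Gregorian calendar this is 19 November 1655 (JDN 2325859).
JDN 2325859 mod 7 = 4, and JDN 0 was a Monday, so this is a Friday.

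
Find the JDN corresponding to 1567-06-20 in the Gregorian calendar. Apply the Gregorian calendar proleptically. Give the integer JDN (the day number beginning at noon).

2293565

JDN 2299161 is 15 October 1582 CE (Gregorian); the target day is −5596 days from there, so JDN = 2293565.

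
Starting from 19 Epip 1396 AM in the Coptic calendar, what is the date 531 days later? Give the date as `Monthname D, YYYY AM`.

Koiak 30, 1398 AM

JDN of 19 Epip 1396 AM = 2334872.
2334872 + 531 = 2335403.
JDN 2335403 in the Coptic calendar is Koiak 30, 1398 AM.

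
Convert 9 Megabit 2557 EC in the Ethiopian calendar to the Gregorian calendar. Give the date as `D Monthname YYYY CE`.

22 March 2565 CE

Both dates share Julian Day Number 2657988; in the Gregorian calendar that is 22 March 2565 CE.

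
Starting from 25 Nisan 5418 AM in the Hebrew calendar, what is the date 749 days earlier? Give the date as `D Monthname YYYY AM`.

Counting 749 days back from JDN 2326750 reaches JDN 2326001, which is 15 Nisan 5416 AM.

15 Nisan 5416 AM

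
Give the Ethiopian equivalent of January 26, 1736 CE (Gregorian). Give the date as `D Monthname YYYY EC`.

19 Tir 1728 EC

Julian Day Number of the source date = 2355146.
Converting JDN 2355146 to the Ethiopian calendar gives 19 Tir 1728 EC.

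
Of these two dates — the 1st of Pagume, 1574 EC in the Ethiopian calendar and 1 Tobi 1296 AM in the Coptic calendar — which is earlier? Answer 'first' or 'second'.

second

The two dates have Julian Day Numbers 2299119 and 2298149 respectively.
Since 2298149 < 2299119, the second date comes first.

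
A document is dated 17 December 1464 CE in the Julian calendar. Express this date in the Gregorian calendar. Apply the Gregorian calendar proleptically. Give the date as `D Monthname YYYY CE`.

At this point the Julian calendar is 9 days behind the Gregorian.
17 December 1464 Julian + 9 days → 26 December 1464 Gregorian.

26 December 1464 CE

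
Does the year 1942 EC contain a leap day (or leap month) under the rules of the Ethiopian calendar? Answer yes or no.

no

1942 mod 4 = 2; in the Ethiopian calendar a year is leap when year mod 4 = 3, so it is a common year.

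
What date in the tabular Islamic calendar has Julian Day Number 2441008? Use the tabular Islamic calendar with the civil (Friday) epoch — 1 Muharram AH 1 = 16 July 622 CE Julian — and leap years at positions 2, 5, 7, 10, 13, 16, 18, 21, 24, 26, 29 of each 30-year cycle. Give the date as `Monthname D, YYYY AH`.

JDN 2441008 is 25 February 1971 in the Gregorian calendar.
In the tabular Islamic calendar that day is Dhu al-Hijjah 29, 1390 AH.

Dhu al-Hijjah 29, 1390 AH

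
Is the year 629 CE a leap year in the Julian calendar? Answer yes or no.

629 mod 4 = 1, so it is a common year in the Julian calendar.

no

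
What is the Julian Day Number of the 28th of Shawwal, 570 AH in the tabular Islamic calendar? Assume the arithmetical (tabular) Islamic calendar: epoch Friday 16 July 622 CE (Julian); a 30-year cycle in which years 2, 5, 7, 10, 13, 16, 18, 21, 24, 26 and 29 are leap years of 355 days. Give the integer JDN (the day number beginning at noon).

In the proleptic Gregorian calendar the same day is 29 May 1175.
JDN 2299161 is 15 October 1582 CE (Gregorian); the target day is −148793 days from there, so JDN = 2150368.

2150368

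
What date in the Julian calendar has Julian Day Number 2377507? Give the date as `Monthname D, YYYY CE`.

JDN 2377507 is 16 April 1797 in the Gregorian calendar.
In the Julian calendar that day is April 5, 1797 CE.

April 5, 1797 CE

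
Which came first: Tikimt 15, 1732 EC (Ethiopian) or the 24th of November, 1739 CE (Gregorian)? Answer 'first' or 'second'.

The two dates have Julian Day Numbers 2356513 and 2356544 respectively.
Since 2356513 < 2356544, the first date comes first.

first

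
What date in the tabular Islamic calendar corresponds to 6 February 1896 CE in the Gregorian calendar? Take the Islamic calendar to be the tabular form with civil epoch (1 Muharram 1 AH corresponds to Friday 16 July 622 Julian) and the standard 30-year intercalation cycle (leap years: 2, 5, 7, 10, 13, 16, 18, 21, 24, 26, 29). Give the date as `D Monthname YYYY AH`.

21 Sha'ban 1313 AH

Both dates share Julian Day Number 2413596; in the tabular Islamic calendar that is 21 Sha'ban 1313 AH.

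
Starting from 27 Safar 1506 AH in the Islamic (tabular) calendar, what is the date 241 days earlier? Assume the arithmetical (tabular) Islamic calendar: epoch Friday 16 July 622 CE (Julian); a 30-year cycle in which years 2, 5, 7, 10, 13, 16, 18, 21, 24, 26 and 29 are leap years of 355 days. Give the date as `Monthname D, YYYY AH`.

Jumada al-Thani 23, 1505 AH

JDN of 27 Safar 1506 AH = 2481818.
2481818 − 241 = 2481577.
JDN 2481577 in the tabular Islamic calendar is Jumada al-Thani 23, 1505 AH.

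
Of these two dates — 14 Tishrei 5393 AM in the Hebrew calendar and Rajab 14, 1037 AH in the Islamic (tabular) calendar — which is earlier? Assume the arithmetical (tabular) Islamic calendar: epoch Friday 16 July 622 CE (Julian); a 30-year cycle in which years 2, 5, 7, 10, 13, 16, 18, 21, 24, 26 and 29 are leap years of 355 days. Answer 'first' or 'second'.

First date → JDN 2317408; second date → JDN 2315754.
JDN 2315754 < JDN 2317408, so the second date is earlier.

second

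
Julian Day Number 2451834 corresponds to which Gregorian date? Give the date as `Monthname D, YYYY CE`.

October 16, 2000 CE

Counting from JDN 2299161 = 15 Oct 1582 gives an offset of 152673 days.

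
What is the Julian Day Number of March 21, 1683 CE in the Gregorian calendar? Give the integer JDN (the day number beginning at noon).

2335843

JDN 2400001 is 17 November 1858 CE (Gregorian), MJD 0; the target day is −64158 days from there, so JDN = 2335843.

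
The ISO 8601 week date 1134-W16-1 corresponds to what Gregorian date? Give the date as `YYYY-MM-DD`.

ISO week 1 of 1134 is the week containing the first Thursday of 1134.
Week 16, day 1 (Monday) lands on 1134-04-16.

1134-04-16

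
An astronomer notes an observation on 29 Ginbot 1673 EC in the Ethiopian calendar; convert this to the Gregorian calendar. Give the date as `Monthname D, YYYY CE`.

June 3, 1681 CE

Both dates share Julian Day Number 2335187; in the Gregorian calendar that is 3 June 1681 CE.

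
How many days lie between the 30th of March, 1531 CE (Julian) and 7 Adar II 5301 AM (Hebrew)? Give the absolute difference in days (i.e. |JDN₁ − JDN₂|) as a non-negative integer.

JDN of the first date = 2280344.
JDN of the second date = 2283973.
|2283973 − 2280344| = 3629.

3629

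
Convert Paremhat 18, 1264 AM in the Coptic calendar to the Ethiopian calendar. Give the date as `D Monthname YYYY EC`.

The source date corresponds to 24 March 1548 in the proleptic Gregorian calendar (JDN 2286538).
That day falls on 18 Megabit 1540 EC in the Ethiopian calendar.

18 Megabit 1540 EC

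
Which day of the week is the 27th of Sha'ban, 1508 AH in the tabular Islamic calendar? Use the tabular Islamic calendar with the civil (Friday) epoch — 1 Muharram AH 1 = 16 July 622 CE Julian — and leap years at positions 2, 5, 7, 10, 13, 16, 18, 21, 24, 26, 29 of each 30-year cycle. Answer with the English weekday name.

This is JDN 2482704 (23 April 2085 Gregorian).
2482704 ≡ 0 (mod 7); counting from Monday = 0 gives Monday.

Monday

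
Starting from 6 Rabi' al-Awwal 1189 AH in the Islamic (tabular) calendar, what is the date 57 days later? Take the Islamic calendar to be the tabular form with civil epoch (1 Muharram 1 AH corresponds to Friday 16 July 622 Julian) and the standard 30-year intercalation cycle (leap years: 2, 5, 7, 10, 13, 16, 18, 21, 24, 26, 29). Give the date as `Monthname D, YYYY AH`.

The starting date is JDN 2369492; 2369492 + 57 = 2369549.
JDN 2369549 corresponds to Jumada al-Awwal 4, 1189 AH.

Jumada al-Awwal 4, 1189 AH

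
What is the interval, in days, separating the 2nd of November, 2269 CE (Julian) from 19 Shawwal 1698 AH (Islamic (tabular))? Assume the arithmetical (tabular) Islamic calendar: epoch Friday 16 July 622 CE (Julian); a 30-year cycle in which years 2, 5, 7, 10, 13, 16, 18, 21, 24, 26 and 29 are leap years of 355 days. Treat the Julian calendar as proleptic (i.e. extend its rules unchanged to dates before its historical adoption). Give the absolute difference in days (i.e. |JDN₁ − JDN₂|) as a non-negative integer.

32

JDN of the first date = 2550116.
JDN of the second date = 2550084.
|2550084 − 2550116| = 32.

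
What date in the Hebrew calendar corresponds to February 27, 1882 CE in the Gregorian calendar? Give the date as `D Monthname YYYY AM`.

8 Adar 5642 AM

Both dates share Julian Day Number 2408504; in the Hebrew calendar that is 8 Adar 5642 AM.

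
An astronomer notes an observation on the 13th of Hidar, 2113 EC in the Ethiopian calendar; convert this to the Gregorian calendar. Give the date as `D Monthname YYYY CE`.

Both dates share Julian Day Number 2495701; in the Gregorian calendar that is 23 November 2120 CE.

23 November 2120 CE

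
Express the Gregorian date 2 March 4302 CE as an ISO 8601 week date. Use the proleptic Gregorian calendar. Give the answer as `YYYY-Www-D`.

4302-W09-7

The weekday is Sunday (ISO weekday 7).
That Sunday belongs to ISO week 9 of ISO year 4302.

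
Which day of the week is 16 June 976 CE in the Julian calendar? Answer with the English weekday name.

Equivalently 21 June 976 Gregorian, JDN 2077709.
JDN 2077709 mod 7 = 4, and JDN 0 was a Monday, so this is a Friday.

Friday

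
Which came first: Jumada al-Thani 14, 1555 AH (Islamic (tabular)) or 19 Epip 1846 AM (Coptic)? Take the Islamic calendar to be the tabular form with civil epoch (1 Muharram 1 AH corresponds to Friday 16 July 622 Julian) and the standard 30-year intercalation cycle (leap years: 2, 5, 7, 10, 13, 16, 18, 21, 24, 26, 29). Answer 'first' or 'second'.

second

The two dates have Julian Day Numbers 2499287 and 2499234 respectively.
Since 2499234 < 2499287, the second date comes first.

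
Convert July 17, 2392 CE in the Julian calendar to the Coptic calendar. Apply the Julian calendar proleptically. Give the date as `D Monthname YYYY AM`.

Julian Day Number of the source date = 2594934.
Converting JDN 2594934 to the Coptic calendar gives 23 Epip 2108 AM.

23 Epip 2108 AM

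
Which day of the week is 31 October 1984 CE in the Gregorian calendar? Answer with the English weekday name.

Wednesday

2446005 ≡ 2 (mod 7); counting from Monday = 0 gives Wednesday.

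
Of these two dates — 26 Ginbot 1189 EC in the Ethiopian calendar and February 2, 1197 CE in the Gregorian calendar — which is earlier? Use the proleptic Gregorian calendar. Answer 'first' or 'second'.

The two dates have Julian Day Numbers 2158403 and 2158288 respectively.
Since 2158288 < 2158403, the second date comes first.

second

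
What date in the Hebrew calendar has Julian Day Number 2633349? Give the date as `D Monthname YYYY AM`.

The Gregorian equivalent of JDN 2633349 is 5 October 2497.
In the Hebrew calendar that day is 8 Tishrei 6258 AM.

8 Tishrei 6258 AM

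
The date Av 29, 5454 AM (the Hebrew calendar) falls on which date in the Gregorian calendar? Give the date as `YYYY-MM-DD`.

1694-08-20

Both dates share Julian Day Number 2340013; in the Gregorian calendar that is 20 August 1694 CE.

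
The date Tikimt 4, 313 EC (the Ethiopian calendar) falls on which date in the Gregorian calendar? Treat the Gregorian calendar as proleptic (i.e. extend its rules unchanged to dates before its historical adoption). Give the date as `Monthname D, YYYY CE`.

October 2, 320 CE

Julian Day Number of the source date = 1838212.
Converting JDN 1838212 to the Gregorian calendar gives 2 October 320 CE.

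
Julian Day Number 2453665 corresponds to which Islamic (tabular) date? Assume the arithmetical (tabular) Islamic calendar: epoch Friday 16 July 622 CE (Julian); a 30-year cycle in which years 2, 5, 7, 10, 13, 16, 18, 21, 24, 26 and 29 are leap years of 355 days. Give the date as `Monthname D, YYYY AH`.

The Gregorian equivalent of JDN 2453665 is 21 October 2005.
In the tabular Islamic calendar that day is Ramadan 18, 1426 AH.

Ramadan 18, 1426 AH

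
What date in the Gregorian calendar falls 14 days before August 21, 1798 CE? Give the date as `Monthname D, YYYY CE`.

August 7, 1798 CE

JDN of August 21, 1798 CE = 2377999.
2377999 − 14 = 2377985.
JDN 2377985 in the Gregorian calendar is August 7, 1798 CE.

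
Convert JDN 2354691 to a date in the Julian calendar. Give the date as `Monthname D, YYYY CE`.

JDN 2354691 is 28 October 1734 in the Gregorian calendar.
In the Julian calendar that day is October 17, 1734 CE.

October 17, 1734 CE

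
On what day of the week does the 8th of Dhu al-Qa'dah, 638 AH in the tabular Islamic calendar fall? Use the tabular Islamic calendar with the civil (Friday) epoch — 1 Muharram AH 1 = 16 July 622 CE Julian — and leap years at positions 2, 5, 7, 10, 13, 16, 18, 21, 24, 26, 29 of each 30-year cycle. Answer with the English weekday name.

Equivalently 28 May 1241 Gregorian, JDN 2174474.
JDN 2174474 mod 7 = 1, and JDN 0 was a Monday, so this is a Tuesday.

Tuesday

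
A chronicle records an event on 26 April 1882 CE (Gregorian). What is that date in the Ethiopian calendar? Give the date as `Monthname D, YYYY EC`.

Both dates share Julian Day Number 2408562; in the Ethiopian calendar that is 19 Miyazya 1874 EC.

Miyazya 19, 1874 EC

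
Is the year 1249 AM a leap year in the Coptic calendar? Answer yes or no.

no

1249 mod 4 = 1; in the Coptic calendar a year is leap when year mod 4 = 3, so it is a common year.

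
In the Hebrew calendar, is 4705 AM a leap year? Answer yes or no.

Hebrew year 4705 is year 12 of its 19-year Metonic cycle; leap years are at positions 3, 6, 8, 11, 14, 17, 19, so it is a common year (12 months).

no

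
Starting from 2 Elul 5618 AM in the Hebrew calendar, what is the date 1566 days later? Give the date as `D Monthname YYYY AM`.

The starting date is JDN 2399904; 2399904 + 1566 = 2401470.
JDN 2401470 corresponds to 3 Kislev 5623 AM.

3 Kislev 5623 AM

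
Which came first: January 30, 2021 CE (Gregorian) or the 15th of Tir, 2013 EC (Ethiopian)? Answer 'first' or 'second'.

second

The two dates have Julian Day Numbers 2459245 and 2459238 respectively.
Since 2459238 < 2459245, the second date comes first.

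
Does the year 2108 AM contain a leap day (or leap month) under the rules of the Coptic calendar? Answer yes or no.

no

2108 mod 4 = 0; in the Coptic calendar a year is leap when year mod 4 = 3, so it is a common year.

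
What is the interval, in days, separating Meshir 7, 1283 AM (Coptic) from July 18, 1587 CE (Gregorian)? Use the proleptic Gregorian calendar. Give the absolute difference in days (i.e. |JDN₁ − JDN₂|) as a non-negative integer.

7462

JDN of the first date = 2293436.
JDN of the second date = 2300898.
|2300898 − 2293436| = 7462.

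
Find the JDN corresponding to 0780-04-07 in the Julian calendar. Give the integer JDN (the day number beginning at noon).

2006050

Equivalently 11 April 780 (proleptic Gregorian).
JDN 2451545 is 1 January 2000 CE (Gregorian); the target day is −445495 days from there, so JDN = 2006050.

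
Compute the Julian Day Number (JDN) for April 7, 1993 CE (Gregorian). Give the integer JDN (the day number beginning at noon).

JDN 2400001 is 17 November 1858 CE (Gregorian), MJD 0; the target day is +49084 days from there, so JDN = 2449085.

2449085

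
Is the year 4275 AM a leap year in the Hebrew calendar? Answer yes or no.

Hebrew year 4275 is year 19 of its 19-year Metonic cycle; leap years are at positions 3, 6, 8, 11, 14, 17, 19, so it is a leap year (13 months).

yes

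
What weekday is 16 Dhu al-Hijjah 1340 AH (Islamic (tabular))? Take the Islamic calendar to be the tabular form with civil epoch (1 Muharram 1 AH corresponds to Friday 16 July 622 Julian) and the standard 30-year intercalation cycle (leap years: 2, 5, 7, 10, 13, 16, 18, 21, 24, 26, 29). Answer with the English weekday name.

Thursday

Equivalently 10 August 1922 Gregorian, JDN 2423277.
Since JDN mod 7 = 3 (0 = Monday), the day is Thursday.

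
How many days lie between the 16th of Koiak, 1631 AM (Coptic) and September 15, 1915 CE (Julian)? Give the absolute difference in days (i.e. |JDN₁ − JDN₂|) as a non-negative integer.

277

JDN of the first date = 2420492.
JDN of the second date = 2420769.
|2420769 − 2420492| = 277.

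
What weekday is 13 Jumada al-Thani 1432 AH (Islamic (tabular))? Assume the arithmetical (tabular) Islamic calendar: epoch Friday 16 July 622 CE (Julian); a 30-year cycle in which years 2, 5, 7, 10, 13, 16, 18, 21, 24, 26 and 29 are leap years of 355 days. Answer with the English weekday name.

Equivalently 17 May 2011 Gregorian, JDN 2455699.
Since JDN mod 7 = 1 (0 = Monday), the day is Tuesday.

Tuesday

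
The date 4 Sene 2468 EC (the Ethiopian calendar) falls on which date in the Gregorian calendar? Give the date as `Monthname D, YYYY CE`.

June 14, 2476 CE

Both dates share Julian Day Number 2625566; in the Gregorian calendar that is 14 June 2476 CE.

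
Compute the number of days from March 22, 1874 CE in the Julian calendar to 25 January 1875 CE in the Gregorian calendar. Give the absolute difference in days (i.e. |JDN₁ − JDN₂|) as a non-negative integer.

297

First date → JDN 2405617; second date → JDN 2405914.
The interval is |2405617 − 2405914| = 297 days.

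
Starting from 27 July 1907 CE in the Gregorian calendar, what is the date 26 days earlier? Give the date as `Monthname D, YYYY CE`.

JDN of 27 July 1907 CE = 2417784.
2417784 − 26 = 2417758.
JDN 2417758 in the Gregorian calendar is July 1, 1907 CE.

July 1, 1907 CE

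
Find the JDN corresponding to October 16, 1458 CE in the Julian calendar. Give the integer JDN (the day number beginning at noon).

In the proleptic Gregorian calendar the same day is 25 October 1458.
JDN 2299161 is 15 October 1582 CE (Gregorian); the target day is −45280 days from there, so JDN = 2253881.

2253881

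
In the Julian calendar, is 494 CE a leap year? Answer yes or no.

494 mod 4 = 2, so it is a common year in the Julian calendar.

no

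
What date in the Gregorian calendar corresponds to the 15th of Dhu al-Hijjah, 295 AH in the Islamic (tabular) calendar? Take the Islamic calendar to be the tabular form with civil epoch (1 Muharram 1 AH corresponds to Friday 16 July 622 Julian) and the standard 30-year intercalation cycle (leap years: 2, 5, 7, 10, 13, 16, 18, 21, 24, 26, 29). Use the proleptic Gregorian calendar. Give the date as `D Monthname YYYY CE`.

20 September 908 CE

Julian Day Number of the source date = 2052963.
Converting JDN 2052963 to the Gregorian calendar gives 20 September 908 CE.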